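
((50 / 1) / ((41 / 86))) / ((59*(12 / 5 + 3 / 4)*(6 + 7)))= 86000 / 1981161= 0.04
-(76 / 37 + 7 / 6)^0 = -1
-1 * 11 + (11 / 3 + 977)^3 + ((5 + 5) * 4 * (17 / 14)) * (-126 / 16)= 50928140527 / 54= 943113713.46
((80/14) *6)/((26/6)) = 720/91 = 7.91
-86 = -86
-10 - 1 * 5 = -15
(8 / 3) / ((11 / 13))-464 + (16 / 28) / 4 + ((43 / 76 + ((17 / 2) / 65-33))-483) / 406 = -30576322727 / 66186120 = -461.97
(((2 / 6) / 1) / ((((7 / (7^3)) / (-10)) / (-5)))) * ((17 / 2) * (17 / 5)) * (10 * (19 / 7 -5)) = -1618400 / 3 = -539466.67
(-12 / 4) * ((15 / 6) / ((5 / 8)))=-12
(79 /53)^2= 6241 /2809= 2.22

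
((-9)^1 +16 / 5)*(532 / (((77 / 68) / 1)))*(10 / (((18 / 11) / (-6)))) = 299744 / 3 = 99914.67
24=24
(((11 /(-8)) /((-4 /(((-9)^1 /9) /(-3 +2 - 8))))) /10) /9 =11 /25920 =0.00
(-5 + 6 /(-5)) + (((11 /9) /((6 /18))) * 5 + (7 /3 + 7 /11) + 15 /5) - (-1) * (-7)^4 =399152 /165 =2419.10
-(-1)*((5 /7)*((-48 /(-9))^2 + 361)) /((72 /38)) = 332975 /2268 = 146.81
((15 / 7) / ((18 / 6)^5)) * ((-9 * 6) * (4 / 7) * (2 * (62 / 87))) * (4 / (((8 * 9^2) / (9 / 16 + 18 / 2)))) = -2635 / 115101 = -0.02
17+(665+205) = 887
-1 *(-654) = 654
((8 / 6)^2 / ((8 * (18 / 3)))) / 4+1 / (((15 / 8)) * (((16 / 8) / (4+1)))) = 145 / 108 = 1.34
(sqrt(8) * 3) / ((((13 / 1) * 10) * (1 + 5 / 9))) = 0.04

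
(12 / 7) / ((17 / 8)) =96 / 119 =0.81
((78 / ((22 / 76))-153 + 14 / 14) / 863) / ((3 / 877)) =1133084 / 28479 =39.79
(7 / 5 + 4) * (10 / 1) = 54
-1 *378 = -378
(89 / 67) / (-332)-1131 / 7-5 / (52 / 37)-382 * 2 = -940377491 / 1012102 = -929.13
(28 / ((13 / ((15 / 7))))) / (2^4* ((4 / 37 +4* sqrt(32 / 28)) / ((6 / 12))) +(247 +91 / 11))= 562520805 / 22713673606 - 39755760* sqrt(14) / 11356836803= 0.01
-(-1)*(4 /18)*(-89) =-178 /9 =-19.78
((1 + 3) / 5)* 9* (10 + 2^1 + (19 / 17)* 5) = 10764 / 85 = 126.64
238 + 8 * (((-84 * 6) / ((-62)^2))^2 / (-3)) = 219755662 / 923521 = 237.95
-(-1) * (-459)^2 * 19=4002939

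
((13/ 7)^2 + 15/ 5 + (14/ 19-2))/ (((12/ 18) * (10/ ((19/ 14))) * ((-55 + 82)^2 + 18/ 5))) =1207/ 837606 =0.00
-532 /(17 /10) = -312.94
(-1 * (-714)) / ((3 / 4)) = 952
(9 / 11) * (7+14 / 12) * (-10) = -735 / 11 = -66.82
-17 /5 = -3.40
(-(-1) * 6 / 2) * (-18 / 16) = -3.38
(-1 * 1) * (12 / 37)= -12 / 37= -0.32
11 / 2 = 5.50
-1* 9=-9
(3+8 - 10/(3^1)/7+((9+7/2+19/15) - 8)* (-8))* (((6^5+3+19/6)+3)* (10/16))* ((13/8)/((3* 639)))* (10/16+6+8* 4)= -33408514633/5889024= -5673.01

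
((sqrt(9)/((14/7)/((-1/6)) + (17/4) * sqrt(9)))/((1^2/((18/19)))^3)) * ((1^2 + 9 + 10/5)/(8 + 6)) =139968/48013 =2.92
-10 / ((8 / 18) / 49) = -2205 / 2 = -1102.50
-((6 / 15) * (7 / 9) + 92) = -4154 / 45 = -92.31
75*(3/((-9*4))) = -25/4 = -6.25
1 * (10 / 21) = 10 / 21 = 0.48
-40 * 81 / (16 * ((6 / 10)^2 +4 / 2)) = -10125 / 118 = -85.81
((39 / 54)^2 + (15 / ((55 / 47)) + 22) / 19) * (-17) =-2710021 / 67716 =-40.02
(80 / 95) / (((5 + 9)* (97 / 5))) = 40 / 12901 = 0.00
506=506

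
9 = 9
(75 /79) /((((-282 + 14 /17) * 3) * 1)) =-0.00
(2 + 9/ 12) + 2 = 19/ 4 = 4.75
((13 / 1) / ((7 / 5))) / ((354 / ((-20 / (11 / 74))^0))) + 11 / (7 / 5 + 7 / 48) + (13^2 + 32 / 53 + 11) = 24657421 / 131334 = 187.75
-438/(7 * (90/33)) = -803/35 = -22.94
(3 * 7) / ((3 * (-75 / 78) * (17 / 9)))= -1638 / 425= -3.85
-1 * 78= -78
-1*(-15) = 15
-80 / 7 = -11.43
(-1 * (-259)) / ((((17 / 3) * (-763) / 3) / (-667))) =222111 / 1853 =119.87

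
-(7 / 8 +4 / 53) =-403 / 424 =-0.95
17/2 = 8.50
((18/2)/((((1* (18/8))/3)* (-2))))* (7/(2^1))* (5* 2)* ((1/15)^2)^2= -0.00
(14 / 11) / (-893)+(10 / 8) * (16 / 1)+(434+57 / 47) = 4471541 / 9823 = 455.21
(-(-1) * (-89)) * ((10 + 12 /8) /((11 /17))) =-34799 /22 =-1581.77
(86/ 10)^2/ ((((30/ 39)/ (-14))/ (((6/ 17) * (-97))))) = 97926738/ 2125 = 46083.17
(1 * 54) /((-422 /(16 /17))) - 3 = -11193 /3587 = -3.12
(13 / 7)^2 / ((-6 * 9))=-169 / 2646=-0.06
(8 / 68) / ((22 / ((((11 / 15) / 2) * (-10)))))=-1 / 51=-0.02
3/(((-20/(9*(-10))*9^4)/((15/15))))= 1/486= 0.00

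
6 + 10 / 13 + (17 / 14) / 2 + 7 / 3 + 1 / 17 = 181343 / 18564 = 9.77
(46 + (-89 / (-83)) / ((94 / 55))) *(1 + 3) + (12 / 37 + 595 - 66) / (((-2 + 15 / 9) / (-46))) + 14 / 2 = 10571280327 / 144337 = 73240.27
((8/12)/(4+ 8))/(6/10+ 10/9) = 5/154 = 0.03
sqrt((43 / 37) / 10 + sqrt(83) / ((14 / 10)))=sqrt(779590 + 4791500* sqrt(83)) / 2590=2.57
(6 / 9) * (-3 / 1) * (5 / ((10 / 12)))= -12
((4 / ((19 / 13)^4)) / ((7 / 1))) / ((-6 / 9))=-0.19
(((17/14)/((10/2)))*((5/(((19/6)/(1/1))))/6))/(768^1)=17/204288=0.00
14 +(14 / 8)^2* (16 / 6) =133 / 6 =22.17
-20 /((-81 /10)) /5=40 /81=0.49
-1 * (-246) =246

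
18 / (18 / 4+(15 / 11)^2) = 484 / 171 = 2.83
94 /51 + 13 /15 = 2.71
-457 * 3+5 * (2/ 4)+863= -1011/ 2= -505.50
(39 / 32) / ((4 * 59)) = 39 / 7552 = 0.01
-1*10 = -10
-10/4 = -5/2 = -2.50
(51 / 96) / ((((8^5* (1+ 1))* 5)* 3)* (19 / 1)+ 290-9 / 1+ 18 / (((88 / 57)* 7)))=1309 / 46022697128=0.00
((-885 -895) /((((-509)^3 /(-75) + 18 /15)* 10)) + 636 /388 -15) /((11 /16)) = -2734525125984 /140707764373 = -19.43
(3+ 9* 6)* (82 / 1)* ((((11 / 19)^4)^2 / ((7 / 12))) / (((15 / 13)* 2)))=1371039402876 / 31285510865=43.82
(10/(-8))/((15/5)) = -0.42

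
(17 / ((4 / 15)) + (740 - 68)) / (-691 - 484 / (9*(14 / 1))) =-185409 / 175100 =-1.06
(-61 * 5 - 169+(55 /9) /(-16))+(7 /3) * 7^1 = -65959 /144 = -458.05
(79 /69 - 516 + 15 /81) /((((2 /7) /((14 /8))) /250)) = -978805625 /1242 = -788088.26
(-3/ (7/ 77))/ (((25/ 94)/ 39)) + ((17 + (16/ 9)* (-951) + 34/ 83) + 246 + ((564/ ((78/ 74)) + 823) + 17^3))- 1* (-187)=15513314/ 80925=191.70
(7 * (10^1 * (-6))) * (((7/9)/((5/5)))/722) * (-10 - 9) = 490/57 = 8.60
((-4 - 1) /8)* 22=-55 /4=-13.75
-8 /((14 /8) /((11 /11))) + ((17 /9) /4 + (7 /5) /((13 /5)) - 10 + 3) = -34597 /3276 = -10.56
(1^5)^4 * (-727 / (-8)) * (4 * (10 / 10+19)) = 7270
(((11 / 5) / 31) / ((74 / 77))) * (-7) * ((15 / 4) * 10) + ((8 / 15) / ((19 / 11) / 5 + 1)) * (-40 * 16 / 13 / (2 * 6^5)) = -842891555 / 43480476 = -19.39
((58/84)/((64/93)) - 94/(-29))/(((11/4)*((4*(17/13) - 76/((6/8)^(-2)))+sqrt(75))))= -2797412085/64374728264 - 93199275*sqrt(3)/16093682066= -0.05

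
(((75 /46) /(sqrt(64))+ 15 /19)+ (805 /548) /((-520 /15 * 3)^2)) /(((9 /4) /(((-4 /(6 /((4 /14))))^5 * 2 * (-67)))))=5516754582880 /371901296051649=0.01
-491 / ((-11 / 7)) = 3437 / 11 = 312.45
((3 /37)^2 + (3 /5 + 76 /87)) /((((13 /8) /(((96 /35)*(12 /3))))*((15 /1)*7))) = 902598656 /9483576375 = 0.10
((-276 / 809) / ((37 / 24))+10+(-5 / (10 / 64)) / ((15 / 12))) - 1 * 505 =-520.82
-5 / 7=-0.71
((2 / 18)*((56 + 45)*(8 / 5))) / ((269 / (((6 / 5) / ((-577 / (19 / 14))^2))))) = 145844 / 329125286175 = 0.00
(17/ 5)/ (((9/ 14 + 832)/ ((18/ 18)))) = 0.00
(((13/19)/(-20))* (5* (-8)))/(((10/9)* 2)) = 0.62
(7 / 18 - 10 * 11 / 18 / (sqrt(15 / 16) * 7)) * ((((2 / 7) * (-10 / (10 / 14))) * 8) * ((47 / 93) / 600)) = -658 / 62775 + 8272 * sqrt(15) / 1318275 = 0.01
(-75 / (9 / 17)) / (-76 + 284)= -425 / 624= -0.68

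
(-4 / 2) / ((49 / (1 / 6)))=-1 / 147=-0.01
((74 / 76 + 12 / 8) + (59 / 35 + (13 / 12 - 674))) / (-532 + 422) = 485153 / 79800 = 6.08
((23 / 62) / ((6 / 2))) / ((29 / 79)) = 1817 / 5394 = 0.34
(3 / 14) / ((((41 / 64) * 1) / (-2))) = -192 / 287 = -0.67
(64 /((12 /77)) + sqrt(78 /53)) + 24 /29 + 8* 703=sqrt(4134) /53 + 525088 /87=6036.71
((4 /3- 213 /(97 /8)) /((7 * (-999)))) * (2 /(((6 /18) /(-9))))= -9448 /75369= -0.13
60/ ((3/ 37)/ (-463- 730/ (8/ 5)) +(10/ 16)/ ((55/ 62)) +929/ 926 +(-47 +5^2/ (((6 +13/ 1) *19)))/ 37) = 60032644338480/ 439537409447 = 136.58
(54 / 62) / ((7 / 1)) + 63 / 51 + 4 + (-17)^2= 294.36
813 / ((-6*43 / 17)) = -4607 / 86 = -53.57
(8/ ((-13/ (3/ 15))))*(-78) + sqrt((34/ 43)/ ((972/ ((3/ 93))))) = sqrt(135966)/ 71982 + 48/ 5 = 9.61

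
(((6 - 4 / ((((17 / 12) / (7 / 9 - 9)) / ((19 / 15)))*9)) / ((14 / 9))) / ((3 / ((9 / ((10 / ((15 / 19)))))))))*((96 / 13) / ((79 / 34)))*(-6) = -18376128 / 682955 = -26.91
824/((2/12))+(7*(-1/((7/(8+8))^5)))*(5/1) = 6627664/2401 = 2760.38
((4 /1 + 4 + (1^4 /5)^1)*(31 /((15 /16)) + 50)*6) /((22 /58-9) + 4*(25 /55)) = -2328062 /3875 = -600.79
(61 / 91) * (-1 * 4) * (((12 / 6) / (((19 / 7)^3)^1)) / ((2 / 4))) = -47824 / 89167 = -0.54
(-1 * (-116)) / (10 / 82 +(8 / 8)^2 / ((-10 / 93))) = -47560 / 3763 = -12.64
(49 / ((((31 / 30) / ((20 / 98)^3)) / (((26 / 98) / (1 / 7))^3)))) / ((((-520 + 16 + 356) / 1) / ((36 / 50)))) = -11863800 / 944603821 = -0.01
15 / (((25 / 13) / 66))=2574 / 5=514.80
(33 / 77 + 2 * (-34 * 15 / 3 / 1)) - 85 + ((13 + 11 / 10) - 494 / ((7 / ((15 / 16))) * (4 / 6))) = -40777 / 80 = -509.71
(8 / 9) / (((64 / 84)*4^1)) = 7 / 24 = 0.29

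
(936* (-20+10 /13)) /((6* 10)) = -300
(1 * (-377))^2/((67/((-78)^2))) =12906161.73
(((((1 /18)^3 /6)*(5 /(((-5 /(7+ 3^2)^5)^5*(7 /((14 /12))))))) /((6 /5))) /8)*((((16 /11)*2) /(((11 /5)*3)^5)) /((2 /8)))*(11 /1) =-7922816251426433759354395033600 /770301940419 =-10285338561028259778.61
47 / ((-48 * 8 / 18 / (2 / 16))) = -0.28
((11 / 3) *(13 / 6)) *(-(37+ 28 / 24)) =-32747 / 108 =-303.21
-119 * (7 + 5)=-1428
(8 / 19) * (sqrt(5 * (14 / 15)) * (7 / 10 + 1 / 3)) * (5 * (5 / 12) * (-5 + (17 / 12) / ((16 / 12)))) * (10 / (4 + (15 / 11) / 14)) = -18.82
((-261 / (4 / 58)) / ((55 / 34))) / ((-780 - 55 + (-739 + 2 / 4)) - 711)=85782 / 83765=1.02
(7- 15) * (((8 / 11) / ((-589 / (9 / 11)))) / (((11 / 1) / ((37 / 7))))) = 21312 / 5487713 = 0.00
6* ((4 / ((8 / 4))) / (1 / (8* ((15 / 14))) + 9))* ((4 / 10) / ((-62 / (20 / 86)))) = -1440 / 729151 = -0.00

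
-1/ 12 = -0.08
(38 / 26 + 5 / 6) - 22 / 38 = 2543 / 1482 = 1.72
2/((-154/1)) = -1/77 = -0.01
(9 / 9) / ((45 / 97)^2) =9409 / 2025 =4.65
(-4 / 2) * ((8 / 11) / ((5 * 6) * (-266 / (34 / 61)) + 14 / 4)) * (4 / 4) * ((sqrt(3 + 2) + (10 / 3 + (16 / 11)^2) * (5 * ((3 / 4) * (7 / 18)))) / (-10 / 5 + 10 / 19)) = -3194470 / 5829712119 - 2584 * sqrt(5) / 37472897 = -0.00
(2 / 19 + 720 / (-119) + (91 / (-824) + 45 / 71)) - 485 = -64871790049 / 132277544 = -490.42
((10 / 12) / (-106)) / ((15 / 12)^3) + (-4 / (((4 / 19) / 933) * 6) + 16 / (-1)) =-23615507 / 7950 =-2970.50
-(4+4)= -8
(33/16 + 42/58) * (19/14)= 24567/6496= 3.78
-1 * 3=-3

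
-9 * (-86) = 774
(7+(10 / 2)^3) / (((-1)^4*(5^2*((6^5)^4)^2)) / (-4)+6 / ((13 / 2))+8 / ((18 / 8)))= -3861 / 2443745095382370134276789030092669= -0.00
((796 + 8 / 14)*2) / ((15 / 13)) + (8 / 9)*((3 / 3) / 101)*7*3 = 4881512 / 3535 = 1380.91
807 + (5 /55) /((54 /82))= 239720 /297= 807.14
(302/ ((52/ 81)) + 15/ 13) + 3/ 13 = 12267/ 26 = 471.81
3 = 3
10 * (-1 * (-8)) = 80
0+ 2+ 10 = 12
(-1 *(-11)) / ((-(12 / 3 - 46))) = 11 / 42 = 0.26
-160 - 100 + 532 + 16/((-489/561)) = 41344/163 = 253.64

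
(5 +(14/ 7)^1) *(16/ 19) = 112/ 19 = 5.89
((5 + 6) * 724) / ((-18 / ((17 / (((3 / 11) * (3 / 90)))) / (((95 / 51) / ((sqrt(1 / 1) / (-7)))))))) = 63452.52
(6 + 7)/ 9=13/ 9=1.44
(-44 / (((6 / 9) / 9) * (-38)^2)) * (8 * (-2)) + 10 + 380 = 143166 / 361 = 396.58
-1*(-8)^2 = -64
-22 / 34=-11 / 17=-0.65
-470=-470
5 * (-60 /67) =-300 /67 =-4.48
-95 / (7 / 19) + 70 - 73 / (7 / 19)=-386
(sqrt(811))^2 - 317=494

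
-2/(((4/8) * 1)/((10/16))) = -2.50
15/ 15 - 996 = -995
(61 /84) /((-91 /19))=-1159 /7644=-0.15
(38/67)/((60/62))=589/1005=0.59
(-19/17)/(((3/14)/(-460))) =2399.22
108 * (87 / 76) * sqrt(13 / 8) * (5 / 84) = 3915 * sqrt(26) / 2128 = 9.38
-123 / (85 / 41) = -5043 / 85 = -59.33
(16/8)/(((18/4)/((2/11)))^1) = 8/99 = 0.08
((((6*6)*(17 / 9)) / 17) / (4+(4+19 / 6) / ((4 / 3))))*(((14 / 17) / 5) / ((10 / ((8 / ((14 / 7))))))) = 896 / 31875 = 0.03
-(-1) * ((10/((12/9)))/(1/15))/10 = 45/4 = 11.25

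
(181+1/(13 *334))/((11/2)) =785903/23881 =32.91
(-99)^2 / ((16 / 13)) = 127413 / 16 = 7963.31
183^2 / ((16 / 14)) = 29302.88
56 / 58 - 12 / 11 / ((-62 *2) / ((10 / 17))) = 0.97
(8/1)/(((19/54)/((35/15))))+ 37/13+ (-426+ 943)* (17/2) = 2198497/494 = 4450.40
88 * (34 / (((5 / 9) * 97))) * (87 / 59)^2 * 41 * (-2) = -16713078624 / 1688285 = -9899.44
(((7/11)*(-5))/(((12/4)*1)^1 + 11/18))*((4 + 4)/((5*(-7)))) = 144/715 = 0.20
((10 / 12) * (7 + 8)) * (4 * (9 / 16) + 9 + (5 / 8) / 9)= 20375 / 144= 141.49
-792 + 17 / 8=-6319 / 8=-789.88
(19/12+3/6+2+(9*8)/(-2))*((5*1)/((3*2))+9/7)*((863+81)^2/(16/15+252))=-4746273880/19929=-238159.16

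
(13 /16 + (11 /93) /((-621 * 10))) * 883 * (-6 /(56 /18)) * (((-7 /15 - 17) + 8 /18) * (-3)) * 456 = -24120749754487 /748650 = -32218993.86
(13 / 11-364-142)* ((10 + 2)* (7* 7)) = -3265164 / 11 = -296833.09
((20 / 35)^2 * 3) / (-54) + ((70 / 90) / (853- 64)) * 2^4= -824 / 347949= -0.00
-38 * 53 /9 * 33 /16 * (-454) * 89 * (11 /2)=2461674941 /24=102569789.21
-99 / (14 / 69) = -6831 / 14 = -487.93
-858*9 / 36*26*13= -72501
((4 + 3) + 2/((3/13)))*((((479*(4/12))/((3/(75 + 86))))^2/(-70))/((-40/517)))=20644916938877/97200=212396264.80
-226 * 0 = 0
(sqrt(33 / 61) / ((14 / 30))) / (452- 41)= 5 * sqrt(2013) / 58499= 0.00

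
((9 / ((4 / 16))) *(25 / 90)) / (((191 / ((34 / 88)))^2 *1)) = 1445 / 35313608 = 0.00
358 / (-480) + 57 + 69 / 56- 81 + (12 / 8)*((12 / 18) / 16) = -19699 / 840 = -23.45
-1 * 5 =-5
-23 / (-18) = 23 / 18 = 1.28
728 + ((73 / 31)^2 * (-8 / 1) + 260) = 906836 / 961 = 943.64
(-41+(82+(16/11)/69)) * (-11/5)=-6227/69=-90.25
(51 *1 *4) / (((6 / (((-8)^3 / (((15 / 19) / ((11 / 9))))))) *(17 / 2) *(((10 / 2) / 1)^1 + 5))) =-214016 / 675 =-317.06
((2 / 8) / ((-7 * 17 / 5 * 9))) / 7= -5 / 29988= -0.00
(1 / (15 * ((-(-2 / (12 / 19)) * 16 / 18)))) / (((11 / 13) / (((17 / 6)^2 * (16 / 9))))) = 3757 / 9405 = 0.40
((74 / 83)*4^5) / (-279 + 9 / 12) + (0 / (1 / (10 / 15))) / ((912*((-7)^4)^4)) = -303104 / 92379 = -3.28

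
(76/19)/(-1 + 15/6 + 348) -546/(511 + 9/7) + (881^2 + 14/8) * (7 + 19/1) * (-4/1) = -101168102923727/1253307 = -80720927.05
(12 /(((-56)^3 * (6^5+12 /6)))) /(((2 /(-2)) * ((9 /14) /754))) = 377 /36587712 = 0.00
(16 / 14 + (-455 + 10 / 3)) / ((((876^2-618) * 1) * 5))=-9461 / 80509590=-0.00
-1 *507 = -507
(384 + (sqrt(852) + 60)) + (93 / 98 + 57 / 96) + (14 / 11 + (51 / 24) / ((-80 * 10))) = 476.00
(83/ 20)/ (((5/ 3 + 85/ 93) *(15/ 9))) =7719/ 8000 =0.96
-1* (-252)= 252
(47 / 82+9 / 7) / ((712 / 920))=122705 / 51086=2.40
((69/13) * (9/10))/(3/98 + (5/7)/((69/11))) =2099601/63505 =33.06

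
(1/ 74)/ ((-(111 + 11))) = -0.00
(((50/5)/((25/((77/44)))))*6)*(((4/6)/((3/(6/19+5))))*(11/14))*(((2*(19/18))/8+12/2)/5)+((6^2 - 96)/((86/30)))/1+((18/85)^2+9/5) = -3621475933/255002040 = -14.20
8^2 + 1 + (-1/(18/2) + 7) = 647/9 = 71.89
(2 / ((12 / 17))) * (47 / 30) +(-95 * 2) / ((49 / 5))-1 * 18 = -290609 / 8820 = -32.95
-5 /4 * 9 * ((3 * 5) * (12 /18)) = -225 /2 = -112.50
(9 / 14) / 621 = 1 / 966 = 0.00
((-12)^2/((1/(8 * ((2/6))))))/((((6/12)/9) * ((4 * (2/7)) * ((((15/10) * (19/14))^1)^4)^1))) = 137682944/390963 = 352.16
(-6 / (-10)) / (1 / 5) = 3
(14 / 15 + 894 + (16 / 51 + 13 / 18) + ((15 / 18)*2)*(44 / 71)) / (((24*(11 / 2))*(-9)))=-97441343 / 129052440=-0.76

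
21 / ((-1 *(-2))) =21 / 2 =10.50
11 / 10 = 1.10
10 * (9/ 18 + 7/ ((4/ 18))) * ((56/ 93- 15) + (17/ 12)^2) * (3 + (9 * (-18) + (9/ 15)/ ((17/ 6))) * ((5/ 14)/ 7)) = 1614033340/ 77469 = 20834.57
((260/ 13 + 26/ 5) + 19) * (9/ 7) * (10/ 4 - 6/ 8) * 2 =1989/ 10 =198.90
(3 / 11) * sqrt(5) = 3 * sqrt(5) / 11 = 0.61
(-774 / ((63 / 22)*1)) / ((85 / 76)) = -241.67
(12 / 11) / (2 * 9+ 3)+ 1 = 81 / 77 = 1.05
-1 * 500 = -500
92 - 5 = 87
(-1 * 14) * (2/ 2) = -14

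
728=728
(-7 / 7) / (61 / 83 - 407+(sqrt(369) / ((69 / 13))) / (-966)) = 0.00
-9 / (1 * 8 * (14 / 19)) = -171 / 112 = -1.53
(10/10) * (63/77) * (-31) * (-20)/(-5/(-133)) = 148428/11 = 13493.45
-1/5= -0.20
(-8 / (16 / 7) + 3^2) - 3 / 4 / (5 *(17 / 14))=457 / 85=5.38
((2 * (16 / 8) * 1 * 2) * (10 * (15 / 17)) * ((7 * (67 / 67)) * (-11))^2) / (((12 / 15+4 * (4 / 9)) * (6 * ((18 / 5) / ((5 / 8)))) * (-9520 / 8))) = -529375 / 134096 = -3.95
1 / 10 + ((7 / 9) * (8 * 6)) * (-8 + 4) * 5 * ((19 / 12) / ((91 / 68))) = -1033483 / 1170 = -883.32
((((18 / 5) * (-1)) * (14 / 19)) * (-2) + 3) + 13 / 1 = 2024 / 95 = 21.31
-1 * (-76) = 76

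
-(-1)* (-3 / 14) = -3 / 14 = -0.21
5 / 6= 0.83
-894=-894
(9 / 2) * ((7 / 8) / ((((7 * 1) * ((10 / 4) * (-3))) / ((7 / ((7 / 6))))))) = -0.45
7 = 7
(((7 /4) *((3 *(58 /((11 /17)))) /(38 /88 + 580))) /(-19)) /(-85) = 406 /808735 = 0.00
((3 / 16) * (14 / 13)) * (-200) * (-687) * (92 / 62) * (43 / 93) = 237805050 / 12493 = 19035.06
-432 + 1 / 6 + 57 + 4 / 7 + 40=-14039 / 42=-334.26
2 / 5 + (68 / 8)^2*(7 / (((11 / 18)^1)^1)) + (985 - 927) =97459 / 110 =885.99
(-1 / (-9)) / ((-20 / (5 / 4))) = -1 / 144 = -0.01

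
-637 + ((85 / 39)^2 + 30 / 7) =-6685934 / 10647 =-627.96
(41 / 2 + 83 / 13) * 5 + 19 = 3989 / 26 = 153.42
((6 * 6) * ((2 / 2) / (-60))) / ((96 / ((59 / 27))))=-59 / 4320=-0.01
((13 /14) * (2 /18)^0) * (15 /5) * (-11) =-429 /14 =-30.64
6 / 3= 2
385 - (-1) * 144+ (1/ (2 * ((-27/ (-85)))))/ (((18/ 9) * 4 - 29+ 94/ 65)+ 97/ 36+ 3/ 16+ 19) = 34626517/ 65373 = 529.68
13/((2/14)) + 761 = 852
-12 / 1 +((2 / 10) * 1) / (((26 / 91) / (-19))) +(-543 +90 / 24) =-11291 / 20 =-564.55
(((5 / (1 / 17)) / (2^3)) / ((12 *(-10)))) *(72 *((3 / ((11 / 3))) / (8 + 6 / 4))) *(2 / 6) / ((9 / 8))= -34 / 209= -0.16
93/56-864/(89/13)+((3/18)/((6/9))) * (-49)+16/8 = -671801/4984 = -134.79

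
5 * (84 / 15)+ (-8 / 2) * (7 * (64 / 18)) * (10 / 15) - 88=-3412 / 27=-126.37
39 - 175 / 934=36251 / 934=38.81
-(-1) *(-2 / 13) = -2 / 13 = -0.15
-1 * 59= -59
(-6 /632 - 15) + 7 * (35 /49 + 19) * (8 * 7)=7712.99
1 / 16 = 0.06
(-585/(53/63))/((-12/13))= 753.33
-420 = -420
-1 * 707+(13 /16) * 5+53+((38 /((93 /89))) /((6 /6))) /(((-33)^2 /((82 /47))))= -49495000397 /76160304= -649.88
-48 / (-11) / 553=48 / 6083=0.01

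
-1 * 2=-2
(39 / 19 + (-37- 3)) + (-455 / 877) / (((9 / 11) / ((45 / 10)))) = -1359729 / 33326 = -40.80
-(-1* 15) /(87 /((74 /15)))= 74 /87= 0.85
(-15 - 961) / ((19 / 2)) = -1952 / 19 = -102.74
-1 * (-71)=71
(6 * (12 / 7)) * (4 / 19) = 2.17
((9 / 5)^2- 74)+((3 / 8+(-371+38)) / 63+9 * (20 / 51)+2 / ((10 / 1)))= -5162959 / 71400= -72.31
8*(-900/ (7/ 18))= -129600/ 7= -18514.29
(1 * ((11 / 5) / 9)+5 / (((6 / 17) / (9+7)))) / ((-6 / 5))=-10211 / 54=-189.09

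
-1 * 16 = -16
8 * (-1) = -8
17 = 17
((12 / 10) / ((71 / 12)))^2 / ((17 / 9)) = 46656 / 2142425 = 0.02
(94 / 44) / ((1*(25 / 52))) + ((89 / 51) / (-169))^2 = 90781089017 / 20428969275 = 4.44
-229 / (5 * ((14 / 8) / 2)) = -1832 / 35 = -52.34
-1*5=-5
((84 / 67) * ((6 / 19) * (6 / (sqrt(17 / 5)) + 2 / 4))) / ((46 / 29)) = 3654 / 29279 + 43848 * sqrt(85) / 497743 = 0.94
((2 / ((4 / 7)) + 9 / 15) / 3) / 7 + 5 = 1091 / 210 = 5.20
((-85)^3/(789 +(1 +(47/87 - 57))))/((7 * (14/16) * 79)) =-12571500/7265867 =-1.73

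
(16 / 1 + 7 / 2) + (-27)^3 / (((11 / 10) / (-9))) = 3543369 / 22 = 161062.23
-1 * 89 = -89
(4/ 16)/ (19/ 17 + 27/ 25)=0.11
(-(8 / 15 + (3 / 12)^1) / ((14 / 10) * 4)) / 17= -47 / 5712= -0.01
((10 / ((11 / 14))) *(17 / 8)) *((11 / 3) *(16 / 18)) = 2380 / 27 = 88.15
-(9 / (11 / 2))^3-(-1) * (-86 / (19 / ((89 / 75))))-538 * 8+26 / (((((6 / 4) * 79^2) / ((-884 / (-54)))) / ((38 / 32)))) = -2757342345093761 / 639206028450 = -4313.70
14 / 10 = 7 / 5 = 1.40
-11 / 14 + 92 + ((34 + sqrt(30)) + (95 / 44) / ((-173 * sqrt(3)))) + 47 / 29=-95 * sqrt(3) / 22836 + sqrt(30) + 51495 / 406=132.30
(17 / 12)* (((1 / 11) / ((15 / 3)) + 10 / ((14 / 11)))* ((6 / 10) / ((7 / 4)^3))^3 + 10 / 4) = 165801118952519 / 46608416085000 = 3.56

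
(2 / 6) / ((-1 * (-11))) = 1 / 33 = 0.03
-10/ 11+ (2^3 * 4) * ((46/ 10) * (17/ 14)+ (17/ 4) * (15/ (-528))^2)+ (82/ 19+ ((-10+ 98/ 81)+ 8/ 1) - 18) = 34093998353/ 208565280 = 163.47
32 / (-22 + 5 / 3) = -1.57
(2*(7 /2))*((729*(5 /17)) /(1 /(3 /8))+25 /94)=3609515 /6392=564.69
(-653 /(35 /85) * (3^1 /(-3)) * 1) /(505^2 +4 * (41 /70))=55505 /8925957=0.01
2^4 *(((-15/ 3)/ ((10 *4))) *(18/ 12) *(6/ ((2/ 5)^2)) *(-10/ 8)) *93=104625/ 8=13078.12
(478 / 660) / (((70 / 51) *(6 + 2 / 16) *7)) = 0.01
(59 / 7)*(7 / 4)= 59 / 4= 14.75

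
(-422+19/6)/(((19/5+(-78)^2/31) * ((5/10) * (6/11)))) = -7.68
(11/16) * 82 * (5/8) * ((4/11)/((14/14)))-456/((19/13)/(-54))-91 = 268317/16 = 16769.81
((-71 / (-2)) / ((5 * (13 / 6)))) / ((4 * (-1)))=-213 / 260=-0.82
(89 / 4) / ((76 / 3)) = 267 / 304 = 0.88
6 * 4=24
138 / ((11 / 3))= 414 / 11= 37.64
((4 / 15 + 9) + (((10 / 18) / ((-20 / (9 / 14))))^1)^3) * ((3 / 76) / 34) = 24410609 / 2268958720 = 0.01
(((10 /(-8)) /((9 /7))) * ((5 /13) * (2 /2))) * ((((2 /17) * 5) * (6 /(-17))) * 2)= 1750 /11271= 0.16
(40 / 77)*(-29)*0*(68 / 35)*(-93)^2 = 0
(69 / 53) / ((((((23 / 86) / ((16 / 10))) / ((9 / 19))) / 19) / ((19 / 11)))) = 121.08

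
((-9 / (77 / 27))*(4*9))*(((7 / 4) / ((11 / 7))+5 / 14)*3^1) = -2972133 / 5929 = -501.29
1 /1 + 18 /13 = 31 /13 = 2.38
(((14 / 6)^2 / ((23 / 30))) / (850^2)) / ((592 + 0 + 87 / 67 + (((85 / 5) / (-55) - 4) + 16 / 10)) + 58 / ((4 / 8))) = 0.00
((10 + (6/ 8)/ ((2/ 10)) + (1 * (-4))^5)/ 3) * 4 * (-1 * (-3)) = -4041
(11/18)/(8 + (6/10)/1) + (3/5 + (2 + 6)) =33557/3870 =8.67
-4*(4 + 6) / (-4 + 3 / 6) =80 / 7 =11.43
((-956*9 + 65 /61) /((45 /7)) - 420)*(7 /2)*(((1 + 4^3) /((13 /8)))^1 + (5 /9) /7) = -2437308265 /9882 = -246641.19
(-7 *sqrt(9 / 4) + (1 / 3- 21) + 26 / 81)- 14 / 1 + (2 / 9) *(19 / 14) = -50513 / 1134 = -44.54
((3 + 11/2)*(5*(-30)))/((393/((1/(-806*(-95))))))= -85/2006134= -0.00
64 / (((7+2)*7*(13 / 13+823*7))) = 32 / 181503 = 0.00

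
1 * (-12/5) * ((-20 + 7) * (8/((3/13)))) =5408/5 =1081.60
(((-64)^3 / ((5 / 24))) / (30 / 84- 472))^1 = 29360128 / 11005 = 2667.89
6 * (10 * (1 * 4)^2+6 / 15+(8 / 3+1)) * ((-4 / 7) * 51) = -1004088 / 35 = -28688.23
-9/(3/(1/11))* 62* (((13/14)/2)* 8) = -4836/77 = -62.81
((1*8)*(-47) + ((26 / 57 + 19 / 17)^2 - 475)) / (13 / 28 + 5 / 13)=-999.55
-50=-50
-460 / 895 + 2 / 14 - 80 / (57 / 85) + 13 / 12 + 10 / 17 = -573071353 / 4856628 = -118.00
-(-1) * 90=90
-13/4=-3.25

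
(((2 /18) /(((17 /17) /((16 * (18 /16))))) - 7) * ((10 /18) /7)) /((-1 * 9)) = 25 /567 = 0.04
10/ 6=5/ 3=1.67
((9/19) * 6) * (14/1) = 756/19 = 39.79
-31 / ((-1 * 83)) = 0.37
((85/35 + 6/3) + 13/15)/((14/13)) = 3614/735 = 4.92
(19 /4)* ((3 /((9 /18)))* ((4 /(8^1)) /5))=57 /20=2.85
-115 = -115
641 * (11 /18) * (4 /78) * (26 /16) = 7051 /216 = 32.64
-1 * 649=-649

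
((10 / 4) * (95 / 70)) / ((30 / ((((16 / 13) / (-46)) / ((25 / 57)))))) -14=-732911 / 52325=-14.01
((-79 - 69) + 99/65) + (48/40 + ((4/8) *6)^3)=-7688/65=-118.28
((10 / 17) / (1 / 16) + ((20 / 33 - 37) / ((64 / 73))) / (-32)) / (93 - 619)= -0.02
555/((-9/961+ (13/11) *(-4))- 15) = -28.12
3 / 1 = 3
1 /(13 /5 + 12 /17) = 85 /281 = 0.30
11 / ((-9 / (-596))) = 6556 / 9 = 728.44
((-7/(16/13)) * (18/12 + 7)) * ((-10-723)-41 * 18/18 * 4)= 1387659/32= 43364.34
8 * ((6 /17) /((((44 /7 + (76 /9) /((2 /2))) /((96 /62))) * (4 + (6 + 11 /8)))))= 5184 /198679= 0.03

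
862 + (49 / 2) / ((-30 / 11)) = 51181 / 60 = 853.02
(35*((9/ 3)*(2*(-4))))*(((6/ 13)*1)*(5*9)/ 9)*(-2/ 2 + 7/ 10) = 581.54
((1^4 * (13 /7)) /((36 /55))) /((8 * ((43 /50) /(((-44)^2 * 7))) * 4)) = 2162875 /1548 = 1397.21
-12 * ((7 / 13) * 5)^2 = -14700 / 169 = -86.98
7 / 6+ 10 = 67 / 6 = 11.17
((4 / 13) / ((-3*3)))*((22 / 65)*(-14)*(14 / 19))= 17248 / 144495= 0.12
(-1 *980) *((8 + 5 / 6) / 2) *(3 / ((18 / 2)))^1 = -12985 / 9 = -1442.78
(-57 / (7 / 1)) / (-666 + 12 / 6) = 57 / 4648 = 0.01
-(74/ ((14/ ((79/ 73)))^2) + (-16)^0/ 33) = -8142503/ 17233986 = -0.47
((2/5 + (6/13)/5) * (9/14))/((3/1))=48/455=0.11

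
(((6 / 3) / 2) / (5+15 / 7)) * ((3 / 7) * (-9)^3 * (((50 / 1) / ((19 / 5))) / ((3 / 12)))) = -43740 / 19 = -2302.11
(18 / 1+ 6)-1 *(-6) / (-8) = 93 / 4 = 23.25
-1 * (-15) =15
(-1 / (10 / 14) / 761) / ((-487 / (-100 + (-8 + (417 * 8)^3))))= 259881978636 / 1853035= 140246.66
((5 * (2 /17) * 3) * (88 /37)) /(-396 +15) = -880 /79883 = -0.01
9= 9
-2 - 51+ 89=36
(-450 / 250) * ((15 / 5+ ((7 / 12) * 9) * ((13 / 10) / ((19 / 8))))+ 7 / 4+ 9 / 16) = -111987 / 7600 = -14.74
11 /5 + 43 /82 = 1117 /410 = 2.72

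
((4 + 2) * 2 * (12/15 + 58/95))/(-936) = -67/3705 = -0.02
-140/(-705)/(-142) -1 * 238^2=-567063098/10011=-56644.00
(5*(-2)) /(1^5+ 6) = -10 /7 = -1.43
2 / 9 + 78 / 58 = 409 / 261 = 1.57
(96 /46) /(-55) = -0.04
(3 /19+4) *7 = 553 /19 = 29.11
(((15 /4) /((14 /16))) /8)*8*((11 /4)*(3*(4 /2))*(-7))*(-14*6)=41580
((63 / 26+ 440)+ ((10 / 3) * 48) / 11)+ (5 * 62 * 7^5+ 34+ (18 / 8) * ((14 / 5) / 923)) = 264519204414 / 50765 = 5210660.98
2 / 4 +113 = 227 / 2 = 113.50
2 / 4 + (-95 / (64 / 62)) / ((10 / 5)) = -2913 / 64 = -45.52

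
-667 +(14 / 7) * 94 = -479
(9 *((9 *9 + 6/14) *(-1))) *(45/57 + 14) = -10838.57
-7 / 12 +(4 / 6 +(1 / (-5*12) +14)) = 211 / 15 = 14.07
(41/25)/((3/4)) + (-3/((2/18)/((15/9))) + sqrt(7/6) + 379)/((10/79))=79 *sqrt(42)/60 + 198059/75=2649.32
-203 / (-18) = 203 / 18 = 11.28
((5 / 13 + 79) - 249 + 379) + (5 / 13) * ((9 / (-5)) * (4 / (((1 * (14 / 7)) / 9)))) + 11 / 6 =15503 / 78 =198.76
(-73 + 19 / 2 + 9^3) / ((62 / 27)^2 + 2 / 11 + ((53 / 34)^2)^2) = 7131550164552 / 121727776451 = 58.59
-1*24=-24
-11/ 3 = -3.67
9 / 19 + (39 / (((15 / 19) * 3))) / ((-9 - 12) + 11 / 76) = -142693 / 451725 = -0.32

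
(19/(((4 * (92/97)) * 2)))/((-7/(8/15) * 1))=-1843/9660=-0.19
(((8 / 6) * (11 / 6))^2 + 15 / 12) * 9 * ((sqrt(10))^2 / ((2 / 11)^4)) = 171372905 / 288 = 595044.81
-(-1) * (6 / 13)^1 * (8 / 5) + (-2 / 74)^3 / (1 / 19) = 2430109 / 3292445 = 0.74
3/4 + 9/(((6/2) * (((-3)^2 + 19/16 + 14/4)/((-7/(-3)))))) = 1105/876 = 1.26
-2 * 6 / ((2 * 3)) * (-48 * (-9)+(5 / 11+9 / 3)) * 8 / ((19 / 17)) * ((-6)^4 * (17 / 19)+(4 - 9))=-28581278560 / 3971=-7197501.53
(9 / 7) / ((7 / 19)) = 171 / 49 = 3.49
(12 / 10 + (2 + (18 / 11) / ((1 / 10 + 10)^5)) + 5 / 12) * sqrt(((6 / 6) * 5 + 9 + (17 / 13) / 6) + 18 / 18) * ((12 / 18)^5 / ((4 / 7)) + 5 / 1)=31886489445672377 * sqrt(92586) / 131477573631329640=73.80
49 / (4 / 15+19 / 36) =8820 / 143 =61.68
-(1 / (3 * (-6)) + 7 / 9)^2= -0.52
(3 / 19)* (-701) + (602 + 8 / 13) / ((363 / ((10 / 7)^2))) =-471394193 / 4393389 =-107.30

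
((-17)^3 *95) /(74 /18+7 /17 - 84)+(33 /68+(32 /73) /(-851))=793917519955 /135179648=5873.06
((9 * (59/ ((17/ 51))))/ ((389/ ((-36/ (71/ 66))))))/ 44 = -3.11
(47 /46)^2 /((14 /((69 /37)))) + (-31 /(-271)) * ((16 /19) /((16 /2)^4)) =1092102203 /7852183808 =0.14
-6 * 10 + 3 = -57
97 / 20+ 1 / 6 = 301 / 60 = 5.02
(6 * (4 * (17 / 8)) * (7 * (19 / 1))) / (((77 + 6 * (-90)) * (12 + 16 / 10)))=-1995 / 1852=-1.08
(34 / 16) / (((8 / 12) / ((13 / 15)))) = 221 / 80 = 2.76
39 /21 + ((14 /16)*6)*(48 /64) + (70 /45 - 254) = -248623 /1008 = -246.65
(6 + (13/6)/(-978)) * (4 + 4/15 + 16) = 534964/4401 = 121.56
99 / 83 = 1.19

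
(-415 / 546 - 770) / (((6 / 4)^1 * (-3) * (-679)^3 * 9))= -420835 / 6922404750807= -0.00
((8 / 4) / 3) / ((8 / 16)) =4 / 3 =1.33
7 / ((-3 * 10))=-7 / 30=-0.23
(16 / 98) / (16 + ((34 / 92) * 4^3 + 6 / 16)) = 1472 / 360885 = 0.00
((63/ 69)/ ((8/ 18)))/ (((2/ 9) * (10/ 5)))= 1701/ 368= 4.62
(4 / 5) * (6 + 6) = 9.60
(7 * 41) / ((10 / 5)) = 287 / 2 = 143.50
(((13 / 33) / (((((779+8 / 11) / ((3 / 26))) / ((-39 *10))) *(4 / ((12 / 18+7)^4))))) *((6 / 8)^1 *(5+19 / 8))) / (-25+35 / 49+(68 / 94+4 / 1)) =5.55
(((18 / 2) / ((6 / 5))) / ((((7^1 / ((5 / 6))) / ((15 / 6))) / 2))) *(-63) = -1125 / 4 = -281.25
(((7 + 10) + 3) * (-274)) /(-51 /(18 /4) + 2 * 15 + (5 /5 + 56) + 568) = -16440 /1931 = -8.51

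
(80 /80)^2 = 1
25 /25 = 1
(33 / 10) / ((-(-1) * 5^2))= 33 / 250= 0.13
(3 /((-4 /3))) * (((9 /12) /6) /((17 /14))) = -63 /272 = -0.23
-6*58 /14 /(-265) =174 /1855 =0.09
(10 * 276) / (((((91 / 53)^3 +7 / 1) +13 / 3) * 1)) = 1232701560 / 7322531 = 168.34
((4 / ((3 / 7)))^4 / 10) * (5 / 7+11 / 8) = 71344 / 45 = 1585.42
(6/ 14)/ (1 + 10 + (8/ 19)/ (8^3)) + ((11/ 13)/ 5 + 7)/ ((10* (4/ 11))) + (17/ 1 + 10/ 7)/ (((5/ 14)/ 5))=260.01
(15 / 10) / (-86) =-3 / 172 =-0.02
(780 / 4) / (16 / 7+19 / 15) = 20475 / 373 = 54.89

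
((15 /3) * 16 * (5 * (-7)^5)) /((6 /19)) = -63866600 /3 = -21288866.67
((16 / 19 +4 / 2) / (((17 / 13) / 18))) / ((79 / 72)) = 909792 / 25517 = 35.65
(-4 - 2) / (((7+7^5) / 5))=-15 / 8407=-0.00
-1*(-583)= 583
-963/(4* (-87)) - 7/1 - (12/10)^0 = -607/116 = -5.23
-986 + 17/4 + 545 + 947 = 2041/4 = 510.25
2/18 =0.11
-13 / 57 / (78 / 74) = -37 / 171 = -0.22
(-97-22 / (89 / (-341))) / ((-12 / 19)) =7163 / 356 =20.12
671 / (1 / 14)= 9394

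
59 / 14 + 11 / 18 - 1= 241 / 63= 3.83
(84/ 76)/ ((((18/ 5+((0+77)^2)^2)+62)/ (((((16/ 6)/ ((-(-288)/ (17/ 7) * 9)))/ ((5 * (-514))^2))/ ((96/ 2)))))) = 1/ 4035718679390357760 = 0.00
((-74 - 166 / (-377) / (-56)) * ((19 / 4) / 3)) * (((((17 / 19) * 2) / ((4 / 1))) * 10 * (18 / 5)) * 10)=-199212885 / 10556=-18872.01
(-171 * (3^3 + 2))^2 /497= 24591681 /497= 49480.24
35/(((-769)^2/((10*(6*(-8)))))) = -16800/591361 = -0.03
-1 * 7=-7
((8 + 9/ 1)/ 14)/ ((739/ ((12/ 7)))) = 102/ 36211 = 0.00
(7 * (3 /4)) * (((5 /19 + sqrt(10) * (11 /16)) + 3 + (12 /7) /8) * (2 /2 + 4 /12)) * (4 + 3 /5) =1771 * sqrt(10) /80 + 4255 /38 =181.98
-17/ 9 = -1.89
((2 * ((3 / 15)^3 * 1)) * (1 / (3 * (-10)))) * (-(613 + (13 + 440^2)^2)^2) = 1405199774807335561924 / 1875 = 749439879897245633.03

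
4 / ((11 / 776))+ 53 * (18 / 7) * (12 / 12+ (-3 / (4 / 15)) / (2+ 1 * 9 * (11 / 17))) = 4557097 / 20482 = 222.49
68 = 68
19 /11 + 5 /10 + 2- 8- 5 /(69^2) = -395273 /104742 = -3.77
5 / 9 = 0.56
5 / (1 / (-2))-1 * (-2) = -8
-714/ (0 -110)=357/ 55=6.49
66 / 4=33 / 2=16.50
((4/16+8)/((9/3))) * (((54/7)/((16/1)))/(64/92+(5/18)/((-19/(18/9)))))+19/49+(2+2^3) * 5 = 215256675/4109728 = 52.38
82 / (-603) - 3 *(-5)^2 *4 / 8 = -45389 / 1206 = -37.64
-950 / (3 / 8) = -7600 / 3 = -2533.33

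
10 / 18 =5 / 9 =0.56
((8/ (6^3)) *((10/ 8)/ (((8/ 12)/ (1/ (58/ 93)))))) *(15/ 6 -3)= -155/ 2784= -0.06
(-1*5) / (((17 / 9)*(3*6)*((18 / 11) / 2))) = -55 / 306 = -0.18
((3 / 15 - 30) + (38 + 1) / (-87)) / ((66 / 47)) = -34357 / 1595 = -21.54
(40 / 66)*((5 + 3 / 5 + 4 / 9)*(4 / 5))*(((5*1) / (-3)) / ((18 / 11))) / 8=-272 / 729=-0.37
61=61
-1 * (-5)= 5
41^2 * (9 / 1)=15129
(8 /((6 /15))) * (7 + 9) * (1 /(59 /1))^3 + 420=86259500 /205379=420.00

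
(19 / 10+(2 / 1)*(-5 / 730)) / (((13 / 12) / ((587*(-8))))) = -38798352 / 4745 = -8176.68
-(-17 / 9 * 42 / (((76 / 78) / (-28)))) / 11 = -43316 / 209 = -207.25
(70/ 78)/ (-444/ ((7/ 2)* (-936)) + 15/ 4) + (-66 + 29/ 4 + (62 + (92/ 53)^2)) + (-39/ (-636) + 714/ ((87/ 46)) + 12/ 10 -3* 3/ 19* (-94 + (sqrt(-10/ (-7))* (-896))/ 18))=64* sqrt(70)/ 19 + 28225509441379/ 65671414370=457.98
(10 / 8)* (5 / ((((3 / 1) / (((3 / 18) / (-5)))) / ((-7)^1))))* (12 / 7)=5 / 6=0.83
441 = 441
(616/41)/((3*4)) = 154/123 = 1.25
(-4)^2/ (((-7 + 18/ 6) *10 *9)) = -2/ 45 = -0.04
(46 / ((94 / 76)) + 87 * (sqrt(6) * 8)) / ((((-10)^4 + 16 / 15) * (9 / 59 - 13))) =-76995 * sqrt(6) / 14214016 - 386745 / 1336117504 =-0.01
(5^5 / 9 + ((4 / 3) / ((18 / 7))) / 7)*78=243802 / 9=27089.11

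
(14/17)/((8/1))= 7/68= 0.10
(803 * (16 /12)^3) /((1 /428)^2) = 348673782.52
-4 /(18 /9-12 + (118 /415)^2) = 344450 /854163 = 0.40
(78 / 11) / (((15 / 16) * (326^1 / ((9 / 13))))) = 0.02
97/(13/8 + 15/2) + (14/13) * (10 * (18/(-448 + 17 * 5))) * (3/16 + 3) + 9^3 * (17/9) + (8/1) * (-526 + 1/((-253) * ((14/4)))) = -104346272185/36974938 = -2822.08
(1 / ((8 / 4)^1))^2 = 1 / 4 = 0.25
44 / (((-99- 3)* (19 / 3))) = -22 / 323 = -0.07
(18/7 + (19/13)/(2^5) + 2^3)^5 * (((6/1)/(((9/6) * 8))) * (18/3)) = 84743809798407092143071/209390441785720832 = 404716.71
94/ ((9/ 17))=1598/ 9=177.56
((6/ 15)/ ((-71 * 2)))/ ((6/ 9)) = -3/ 710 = -0.00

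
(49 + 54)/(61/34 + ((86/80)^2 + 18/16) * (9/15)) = 32.57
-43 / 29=-1.48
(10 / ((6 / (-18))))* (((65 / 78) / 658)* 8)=-100 / 329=-0.30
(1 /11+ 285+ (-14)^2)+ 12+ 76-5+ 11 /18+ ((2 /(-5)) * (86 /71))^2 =14096838907 /24952950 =564.94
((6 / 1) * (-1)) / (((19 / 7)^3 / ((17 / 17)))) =-2058 / 6859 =-0.30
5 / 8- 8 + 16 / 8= -43 / 8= -5.38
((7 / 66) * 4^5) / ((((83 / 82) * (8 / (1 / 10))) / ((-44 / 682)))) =-36736 / 424545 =-0.09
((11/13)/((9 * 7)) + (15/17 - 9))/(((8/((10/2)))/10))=-2820875/55692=-50.65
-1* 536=-536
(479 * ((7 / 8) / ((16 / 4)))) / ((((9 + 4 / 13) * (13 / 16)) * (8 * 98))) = 479 / 27104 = 0.02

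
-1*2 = -2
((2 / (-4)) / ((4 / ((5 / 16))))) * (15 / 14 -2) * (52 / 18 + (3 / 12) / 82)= 0.10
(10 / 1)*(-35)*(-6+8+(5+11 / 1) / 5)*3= -5460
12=12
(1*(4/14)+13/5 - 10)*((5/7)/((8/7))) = -249/56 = -4.45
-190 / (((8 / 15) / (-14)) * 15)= 665 / 2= 332.50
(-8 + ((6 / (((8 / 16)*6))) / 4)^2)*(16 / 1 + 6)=-341 / 2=-170.50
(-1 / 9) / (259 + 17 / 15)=-5 / 11706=-0.00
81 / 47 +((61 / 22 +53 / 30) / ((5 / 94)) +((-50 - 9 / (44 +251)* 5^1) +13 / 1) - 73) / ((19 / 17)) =-890058254 / 43466775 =-20.48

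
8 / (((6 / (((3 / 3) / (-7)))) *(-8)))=1 / 42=0.02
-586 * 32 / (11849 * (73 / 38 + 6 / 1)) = -712576 / 3566549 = -0.20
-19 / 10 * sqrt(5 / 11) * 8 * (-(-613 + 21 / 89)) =-4144736 * sqrt(55) / 4895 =-6279.51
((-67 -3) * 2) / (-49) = 20 / 7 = 2.86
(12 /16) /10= 3 /40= 0.08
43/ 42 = 1.02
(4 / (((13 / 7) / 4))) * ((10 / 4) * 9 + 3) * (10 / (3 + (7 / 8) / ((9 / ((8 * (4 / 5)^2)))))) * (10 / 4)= 16065000 / 10231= 1570.23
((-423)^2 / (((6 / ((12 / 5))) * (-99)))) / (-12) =6627 / 110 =60.25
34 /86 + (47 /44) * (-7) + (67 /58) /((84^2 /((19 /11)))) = -1370823749 /193574304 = -7.08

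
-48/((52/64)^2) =-12288/169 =-72.71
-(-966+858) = 108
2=2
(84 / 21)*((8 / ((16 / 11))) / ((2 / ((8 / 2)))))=44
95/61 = 1.56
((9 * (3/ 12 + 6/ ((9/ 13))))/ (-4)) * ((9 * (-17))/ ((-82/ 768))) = -1178712/ 41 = -28749.07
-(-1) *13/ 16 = 13/ 16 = 0.81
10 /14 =5 /7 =0.71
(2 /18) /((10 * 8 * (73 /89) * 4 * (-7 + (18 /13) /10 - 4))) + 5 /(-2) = -74215877 /29685888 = -2.50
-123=-123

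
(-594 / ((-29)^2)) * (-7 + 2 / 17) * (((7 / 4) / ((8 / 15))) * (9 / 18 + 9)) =69324255 / 457504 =151.53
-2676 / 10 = -267.60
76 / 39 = 1.95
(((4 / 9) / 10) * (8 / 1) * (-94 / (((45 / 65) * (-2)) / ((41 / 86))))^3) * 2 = 24109.59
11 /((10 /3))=33 /10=3.30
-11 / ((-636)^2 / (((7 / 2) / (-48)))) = 77 / 38831616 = 0.00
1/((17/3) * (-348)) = -1/1972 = -0.00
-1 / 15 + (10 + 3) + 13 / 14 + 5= 3961 / 210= 18.86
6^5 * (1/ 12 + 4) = 31752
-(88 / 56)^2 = -121 / 49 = -2.47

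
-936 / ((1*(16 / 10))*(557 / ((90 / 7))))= -52650 / 3899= -13.50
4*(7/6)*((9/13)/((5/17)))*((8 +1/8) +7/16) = 94.06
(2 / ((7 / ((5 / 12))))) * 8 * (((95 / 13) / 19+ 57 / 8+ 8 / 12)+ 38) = 72035 / 1638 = 43.98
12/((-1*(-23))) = 12/23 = 0.52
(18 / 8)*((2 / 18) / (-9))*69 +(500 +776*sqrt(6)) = 5977 / 12 +776*sqrt(6) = 2398.89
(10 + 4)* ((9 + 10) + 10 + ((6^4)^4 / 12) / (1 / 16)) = 52660718272918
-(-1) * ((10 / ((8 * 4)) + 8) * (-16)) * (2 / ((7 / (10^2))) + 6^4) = -176168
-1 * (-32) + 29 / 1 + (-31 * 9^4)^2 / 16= 2585493741.06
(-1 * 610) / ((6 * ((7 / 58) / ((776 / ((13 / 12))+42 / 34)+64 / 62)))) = -87087144710 / 143871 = -605314.10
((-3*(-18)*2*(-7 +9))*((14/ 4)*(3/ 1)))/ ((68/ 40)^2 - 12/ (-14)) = 1587600/ 2623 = 605.26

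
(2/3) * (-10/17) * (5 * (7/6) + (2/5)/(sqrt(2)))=-350/153 - 4 * sqrt(2)/51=-2.40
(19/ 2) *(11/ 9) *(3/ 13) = 209/ 78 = 2.68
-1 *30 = -30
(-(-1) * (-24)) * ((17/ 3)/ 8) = -17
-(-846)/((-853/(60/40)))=-1269/853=-1.49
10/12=5/6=0.83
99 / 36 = 11 / 4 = 2.75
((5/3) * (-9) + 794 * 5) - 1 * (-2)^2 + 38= 3989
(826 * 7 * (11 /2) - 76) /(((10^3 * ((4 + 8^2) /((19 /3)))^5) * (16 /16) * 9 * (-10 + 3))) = -116376653 /32975213322240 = -0.00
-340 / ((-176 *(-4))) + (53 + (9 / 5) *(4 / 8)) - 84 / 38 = 856173 / 16720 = 51.21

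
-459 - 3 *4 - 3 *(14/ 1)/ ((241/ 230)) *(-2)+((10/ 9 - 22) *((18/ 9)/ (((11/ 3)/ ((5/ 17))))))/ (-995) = -10515298433/ 26904999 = -390.83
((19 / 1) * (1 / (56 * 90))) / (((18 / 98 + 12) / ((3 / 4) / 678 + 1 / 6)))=12103 / 233145216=0.00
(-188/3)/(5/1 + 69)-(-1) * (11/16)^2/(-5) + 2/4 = -62711/142080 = -0.44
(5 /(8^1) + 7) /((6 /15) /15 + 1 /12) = 1525 /22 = 69.32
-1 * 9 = -9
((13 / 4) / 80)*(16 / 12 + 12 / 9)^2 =13 / 45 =0.29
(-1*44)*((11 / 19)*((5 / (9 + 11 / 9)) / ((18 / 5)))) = -3025 / 874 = -3.46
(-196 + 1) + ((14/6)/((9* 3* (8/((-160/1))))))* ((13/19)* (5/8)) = -602485/3078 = -195.74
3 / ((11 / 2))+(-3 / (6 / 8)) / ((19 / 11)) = -370 / 209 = -1.77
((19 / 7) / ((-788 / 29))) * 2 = -551 / 2758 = -0.20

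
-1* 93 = -93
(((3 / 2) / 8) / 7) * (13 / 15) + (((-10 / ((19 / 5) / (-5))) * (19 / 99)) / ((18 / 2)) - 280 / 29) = -135312893 / 14469840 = -9.35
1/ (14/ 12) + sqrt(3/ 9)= 1.43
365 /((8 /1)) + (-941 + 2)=-7147 /8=-893.38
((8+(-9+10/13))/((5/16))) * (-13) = 48/5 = 9.60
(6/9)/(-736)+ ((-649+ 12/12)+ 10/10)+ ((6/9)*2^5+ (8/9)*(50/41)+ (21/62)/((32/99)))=-10499223451/16838208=-623.54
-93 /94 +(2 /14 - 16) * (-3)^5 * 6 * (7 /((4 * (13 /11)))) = 20916957 /611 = 34233.97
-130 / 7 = -18.57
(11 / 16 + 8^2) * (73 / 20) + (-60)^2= 245511 / 64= 3836.11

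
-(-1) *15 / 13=15 / 13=1.15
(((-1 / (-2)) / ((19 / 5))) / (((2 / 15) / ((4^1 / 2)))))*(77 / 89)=5775 / 3382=1.71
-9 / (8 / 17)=-153 / 8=-19.12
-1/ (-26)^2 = -1/ 676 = -0.00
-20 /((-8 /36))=90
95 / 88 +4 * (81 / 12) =2471 / 88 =28.08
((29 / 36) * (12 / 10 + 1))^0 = 1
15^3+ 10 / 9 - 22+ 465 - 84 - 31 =33337 / 9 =3704.11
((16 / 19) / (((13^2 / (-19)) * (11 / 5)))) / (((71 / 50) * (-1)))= 0.03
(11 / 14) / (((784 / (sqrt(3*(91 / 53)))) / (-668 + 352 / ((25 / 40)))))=-1441*sqrt(14469) / 727160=-0.24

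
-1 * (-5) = 5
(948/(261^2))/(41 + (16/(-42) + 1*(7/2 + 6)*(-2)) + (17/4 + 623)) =8848/412548345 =0.00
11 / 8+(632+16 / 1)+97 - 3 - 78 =5323 / 8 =665.38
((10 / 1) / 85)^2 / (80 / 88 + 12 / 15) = 0.01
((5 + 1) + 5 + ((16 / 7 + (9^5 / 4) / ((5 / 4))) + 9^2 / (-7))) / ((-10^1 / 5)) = -413403 / 70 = -5905.76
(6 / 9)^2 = 4 / 9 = 0.44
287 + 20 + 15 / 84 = 8601 / 28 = 307.18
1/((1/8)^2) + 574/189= 1810/27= 67.04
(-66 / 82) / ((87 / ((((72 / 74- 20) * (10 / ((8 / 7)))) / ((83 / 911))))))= 61729360 / 3651419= 16.91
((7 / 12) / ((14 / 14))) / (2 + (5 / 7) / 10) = 49 / 174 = 0.28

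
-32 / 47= -0.68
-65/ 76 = -0.86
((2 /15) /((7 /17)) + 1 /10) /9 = 89 /1890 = 0.05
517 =517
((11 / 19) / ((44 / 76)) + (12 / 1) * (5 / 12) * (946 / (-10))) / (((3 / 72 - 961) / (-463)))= -5244864 / 23063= -227.41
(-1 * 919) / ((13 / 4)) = -3676 / 13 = -282.77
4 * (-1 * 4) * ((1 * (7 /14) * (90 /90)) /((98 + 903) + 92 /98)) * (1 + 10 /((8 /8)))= -4312 /49095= -0.09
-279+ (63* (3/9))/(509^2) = -72283578/259081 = -279.00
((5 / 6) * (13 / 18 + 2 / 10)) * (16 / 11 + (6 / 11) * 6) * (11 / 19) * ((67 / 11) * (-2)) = -144586 / 5643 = -25.62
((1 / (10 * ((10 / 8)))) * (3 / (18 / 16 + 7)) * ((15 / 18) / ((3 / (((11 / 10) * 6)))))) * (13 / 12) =22 / 375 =0.06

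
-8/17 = -0.47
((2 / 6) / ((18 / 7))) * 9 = 7 / 6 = 1.17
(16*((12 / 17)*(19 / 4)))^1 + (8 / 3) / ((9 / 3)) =8344 / 153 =54.54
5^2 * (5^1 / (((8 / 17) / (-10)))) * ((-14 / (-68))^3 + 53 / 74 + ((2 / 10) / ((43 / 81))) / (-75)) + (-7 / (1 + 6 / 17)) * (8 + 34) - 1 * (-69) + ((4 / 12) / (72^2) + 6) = -337915057945537 / 164468263104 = -2054.59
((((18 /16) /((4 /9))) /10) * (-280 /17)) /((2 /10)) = -2835 /136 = -20.85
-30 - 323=-353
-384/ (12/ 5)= -160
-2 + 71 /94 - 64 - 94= -14969 /94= -159.24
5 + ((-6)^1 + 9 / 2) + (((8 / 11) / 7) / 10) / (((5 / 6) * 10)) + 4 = 144399 / 19250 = 7.50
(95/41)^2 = 9025/1681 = 5.37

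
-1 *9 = -9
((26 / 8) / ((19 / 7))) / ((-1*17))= -91 / 1292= -0.07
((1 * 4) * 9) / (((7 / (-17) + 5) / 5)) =510 / 13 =39.23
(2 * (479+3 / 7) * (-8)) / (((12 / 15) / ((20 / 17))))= -1342400 / 119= -11280.67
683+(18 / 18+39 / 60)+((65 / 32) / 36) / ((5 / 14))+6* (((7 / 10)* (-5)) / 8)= 1964687 / 2880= 682.18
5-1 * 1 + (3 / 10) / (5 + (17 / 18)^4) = 12325484 / 3042005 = 4.05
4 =4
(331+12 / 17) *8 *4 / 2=90224 / 17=5307.29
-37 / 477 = -0.08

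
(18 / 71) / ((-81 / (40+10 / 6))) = -250 / 1917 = -0.13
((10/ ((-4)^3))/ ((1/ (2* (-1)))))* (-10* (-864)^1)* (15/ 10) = 4050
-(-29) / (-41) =-29 / 41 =-0.71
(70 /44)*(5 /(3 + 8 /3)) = 525 /374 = 1.40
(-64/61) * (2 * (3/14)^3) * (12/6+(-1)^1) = -432/20923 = -0.02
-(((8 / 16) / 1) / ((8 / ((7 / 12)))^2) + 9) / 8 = -165937 / 147456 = -1.13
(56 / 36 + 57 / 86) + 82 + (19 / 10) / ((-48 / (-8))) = 654301 / 7740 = 84.54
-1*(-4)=4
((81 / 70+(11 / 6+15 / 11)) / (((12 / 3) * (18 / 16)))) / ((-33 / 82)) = -824756 / 343035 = -2.40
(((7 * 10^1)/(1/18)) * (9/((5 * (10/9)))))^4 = 10849813073454096/625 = 17359700917526.55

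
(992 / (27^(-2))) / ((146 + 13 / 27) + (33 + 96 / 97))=946988496 / 236327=4007.11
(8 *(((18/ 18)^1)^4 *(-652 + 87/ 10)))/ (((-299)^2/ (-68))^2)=-118984768/ 39962694005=-0.00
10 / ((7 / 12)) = 120 / 7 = 17.14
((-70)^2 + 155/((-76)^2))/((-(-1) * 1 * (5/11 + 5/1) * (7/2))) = 20755207/80864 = 256.67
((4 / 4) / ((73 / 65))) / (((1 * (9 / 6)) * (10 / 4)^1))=52 / 219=0.24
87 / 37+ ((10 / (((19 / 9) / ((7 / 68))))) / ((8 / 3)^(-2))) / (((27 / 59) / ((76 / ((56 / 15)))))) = 156.60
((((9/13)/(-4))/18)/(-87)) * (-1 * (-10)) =5/4524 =0.00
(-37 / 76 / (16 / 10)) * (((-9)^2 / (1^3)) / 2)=-14985 / 1216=-12.32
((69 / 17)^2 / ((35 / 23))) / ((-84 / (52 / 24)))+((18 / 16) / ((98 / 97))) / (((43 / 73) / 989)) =1869.32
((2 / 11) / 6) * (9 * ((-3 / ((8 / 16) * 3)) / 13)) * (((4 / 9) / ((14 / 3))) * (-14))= 8 / 143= 0.06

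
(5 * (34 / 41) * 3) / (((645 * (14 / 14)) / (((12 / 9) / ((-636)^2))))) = 17 / 267422418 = 0.00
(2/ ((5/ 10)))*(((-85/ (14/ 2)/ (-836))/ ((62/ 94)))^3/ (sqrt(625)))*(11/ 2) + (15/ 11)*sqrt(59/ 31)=2550411995/ 271378447133024 + 15*sqrt(1829)/ 341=1.88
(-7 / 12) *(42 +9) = -119 / 4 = -29.75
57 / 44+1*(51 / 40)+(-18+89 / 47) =-279923 / 20680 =-13.54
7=7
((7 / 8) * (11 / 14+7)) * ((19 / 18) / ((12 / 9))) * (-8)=-2071 / 48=-43.15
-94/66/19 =-0.07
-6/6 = -1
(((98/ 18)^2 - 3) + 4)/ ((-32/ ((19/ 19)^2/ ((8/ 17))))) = -21097/ 10368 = -2.03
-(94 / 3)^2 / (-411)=8836 / 3699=2.39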